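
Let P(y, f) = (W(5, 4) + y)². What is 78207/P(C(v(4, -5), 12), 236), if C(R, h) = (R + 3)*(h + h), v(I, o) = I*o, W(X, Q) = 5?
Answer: 78207/162409 ≈ 0.48154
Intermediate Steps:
C(R, h) = 2*h*(3 + R) (C(R, h) = (3 + R)*(2*h) = 2*h*(3 + R))
P(y, f) = (5 + y)²
78207/P(C(v(4, -5), 12), 236) = 78207/((5 + 2*12*(3 + 4*(-5)))²) = 78207/((5 + 2*12*(3 - 20))²) = 78207/((5 + 2*12*(-17))²) = 78207/((5 - 408)²) = 78207/((-403)²) = 78207/162409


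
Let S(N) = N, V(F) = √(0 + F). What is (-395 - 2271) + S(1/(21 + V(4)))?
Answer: -61317/23 ≈ -2666.0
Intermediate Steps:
V(F) = √F
(-395 - 2271) + S(1/(21 + V(4))) = (-395 - 2271) + 1/(21 + √4) = -2666 + 1/(21 + 2) = -2666 + 1/23 = -61317/23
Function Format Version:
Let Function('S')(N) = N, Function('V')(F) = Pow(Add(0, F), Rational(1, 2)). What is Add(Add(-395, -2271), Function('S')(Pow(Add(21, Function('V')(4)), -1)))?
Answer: Rational(-61317, 23) ≈ -2666.0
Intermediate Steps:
Function('V')(F) = Pow(F, Rational(1, 2))
Add(Add(-395, -2271), Function('S')(Pow(Add(21, Function('V')(4)), -1))) = Add(Add(-395, -2271), Pow(Add(21, Pow(4, Rational(1, 2))), -1)) = Add(-2666, Pow(Add(21, 2), -1)) = Add(-2666, Pow(23, -1)) = Add(-2666, Rational(1, 23)) = Rational(-61317, 23)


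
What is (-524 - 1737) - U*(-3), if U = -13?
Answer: -2300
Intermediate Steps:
(-524 - 1737) - U*(-3) = (-524 - 1737) - 1*(-13)*(-3) = -2261 + 13*(-3) = -2261 - 39 = -2300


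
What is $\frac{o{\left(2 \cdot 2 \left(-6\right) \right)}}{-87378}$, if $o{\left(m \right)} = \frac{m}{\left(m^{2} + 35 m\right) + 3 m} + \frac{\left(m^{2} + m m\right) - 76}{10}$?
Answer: $- \frac{7537}{6116460} \approx -0.0012322$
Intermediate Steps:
$o{\left(m \right)} = - \frac{38}{5} + \frac{m^{2}}{5} + \frac{m}{m^{2} + 38 m}$ ($o{\left(m \right)} = \frac{m}{m^{2} + 38 m} + \left(\left(m^{2} + m^{2}\right) - 76\right) \frac{1}{10} = \frac{m}{m^{2} + 38 m} + \left(2 m^{2} - 76\right) \frac{1}{10} = \frac{m}{m^{2} + 38 m} + \left(-76 + 2 m^{2}\right) \frac{1}{10} = \frac{m}{m^{2} + 38 m} + \left(- \frac{38}{5} + \frac{m^{2}}{5}\right) = - \frac{38}{5} + \frac{m^{2}}{5} + \frac{m}{m^{2} + 38 m}$)
$\frac{o{\left(2 \cdot 2 \left(-6\right) \right)}}{-87378} = \frac{\frac{1}{5} \frac{1}{38 + 2 \cdot 2 \left(-6\right)} \left(-1439 + \left(2 \cdot 2 \left(-6\right)\right)^{3} - 38 \cdot 2 \cdot 2 \left(-6\right) + 38 \left(2 \cdot 2 \left(-6\right)\right)^{2}\right)}{-87378} = \frac{-1439 + \left(4 \left(-6\right)\right)^{3} - 38 \cdot 4 \left(-6\right) + 38 \left(4 \left(-6\right)\right)^{2}}{5 \left(38 + 4 \left(-6\right)\right)} \left(- \frac{1}{87378}\right) = \frac{-1439 + \left(-24\right)^{3} - -912 + 38 \left(-24\right)^{2}}{5 \left(38 - 24\right)} \left(- \frac{1}{87378}\right) = \frac{-1439 - 13824 + 912 + 38 \cdot 576}{5 \cdot 14} \left(- \frac{1}{87378}\right) = \frac{1}{5} \cdot \frac{1}{14} \left(-1439 - 13824 + 912 + 21888\right) \left(- \frac{1}{87378}\right) = \frac{1}{5} \cdot \frac{1}{14} \cdot 7537 \left(- \frac{1}{87378}\right) = \frac{7537}{70} \left(- \frac{1}{87378}\right) = - \frac{7537}{6116460}$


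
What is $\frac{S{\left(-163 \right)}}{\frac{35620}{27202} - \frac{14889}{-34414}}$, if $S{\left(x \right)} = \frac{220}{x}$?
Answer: $- \frac{102974259080}{132913236527} \approx -0.77475$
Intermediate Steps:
$\frac{S{\left(-163 \right)}}{\frac{35620}{27202} - \frac{14889}{-34414}} = \frac{220 \frac{1}{-163}}{\frac{35620}{27202} - \frac{14889}{-34414}} = \frac{220 \left(- \frac{1}{163}\right)}{35620 \cdot \frac{1}{27202} - - \frac{14889}{34414}} = - \frac{220}{163 \left(\frac{17810}{13601} + \frac{14889}{34414}\right)} = - \frac{220}{163 \cdot \frac{815418629}{468064814}} = \left(- \frac{220}{163}\right) \frac{468064814}{815418629} = - \frac{102974259080}{132913236527}$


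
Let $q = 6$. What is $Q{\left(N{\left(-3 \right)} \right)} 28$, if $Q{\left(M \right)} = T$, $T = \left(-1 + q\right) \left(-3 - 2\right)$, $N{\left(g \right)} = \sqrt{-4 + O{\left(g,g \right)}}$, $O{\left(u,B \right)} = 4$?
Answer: $-700$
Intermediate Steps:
$N{\left(g \right)} = 0$ ($N{\left(g \right)} = \sqrt{-4 + 4} = \sqrt{0} = 0$)
$T = -25$ ($T = \left(-1 + 6\right) \left(-3 - 2\right) = 5 \left(-5\right) = -25$)
$Q{\left(M \right)} = -25$
$Q{\left(N{\left(-3 \right)} \right)} 28 = \left(-25\right) 28 = -700$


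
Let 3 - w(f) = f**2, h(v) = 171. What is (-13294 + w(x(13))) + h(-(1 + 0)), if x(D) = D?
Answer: -13289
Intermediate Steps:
w(f) = 3 - f**2
(-13294 + w(x(13))) + h(-(1 + 0)) = (-13294 + (3 - 1*13**2)) + 171 = (-13294 + (3 - 1*169)) + 171 = (-13294 + (3 - 169)) + 171 = (-13294 - 166) + 171 = -13460 + 171 = -13289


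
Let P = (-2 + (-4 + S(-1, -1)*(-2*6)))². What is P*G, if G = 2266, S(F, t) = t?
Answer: 81576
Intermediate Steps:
P = 36 (P = (-2 + (-4 - (-2)*6))² = (-2 + (-4 - 1*(-12)))² = (-2 + (-4 + 12))² = (-2 + 8)² = 6² = 36)
P*G = 36*2266 = 81576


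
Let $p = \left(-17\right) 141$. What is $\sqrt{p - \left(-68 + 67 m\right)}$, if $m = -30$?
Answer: $i \sqrt{319} \approx 17.861 i$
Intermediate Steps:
$p = -2397$
$\sqrt{p - \left(-68 + 67 m\right)} = \sqrt{-2397 + \left(68 - -2010\right)} = \sqrt{-2397 + \left(68 + 2010\right)} = \sqrt{-2397 + 2078} = \sqrt{-319} = i \sqrt{319}$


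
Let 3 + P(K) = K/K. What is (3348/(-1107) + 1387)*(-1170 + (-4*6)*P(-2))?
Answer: -63665646/41 ≈ -1.5528e+6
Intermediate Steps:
P(K) = -2 (P(K) = -3 + K/K = -3 + 1 = -2)
(3348/(-1107) + 1387)*(-1170 + (-4*6)*P(-2)) = (3348/(-1107) + 1387)*(-1170 - 4*6*(-2)) = (3348*(-1/1107) + 1387)*(-1170 - 24*(-2)) = (-124/41 + 1387)*(-1170 + 48) = (56743/41)*(-1122) = -63665646/41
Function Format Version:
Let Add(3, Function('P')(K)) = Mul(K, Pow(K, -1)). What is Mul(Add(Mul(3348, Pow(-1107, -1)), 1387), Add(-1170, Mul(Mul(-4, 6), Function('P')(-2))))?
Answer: Rational(-63665646, 41) ≈ -1.5528e+6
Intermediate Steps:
Function('P')(K) = -2 (Function('P')(K) = Add(-3, Mul(K, Pow(K, -1))) = Add(-3, 1) = -2)
Mul(Add(Mul(3348, Pow(-1107, -1)), 1387), Add(-1170, Mul(Mul(-4, 6), Function('P')(-2)))) = Mul(Add(Mul(3348, Pow(-1107, -1)), 1387), Add(-1170, Mul(Mul(-4, 6), -2))) = Mul(Add(Mul(3348, Rational(-1, 1107)), 1387), Add(-1170, Mul(-24, -2))) = Mul(Add(Rational(-124, 41), 1387), Add(-1170, 48)) = Mul(Rational(56743, 41), -1122) = Rational(-63665646, 41)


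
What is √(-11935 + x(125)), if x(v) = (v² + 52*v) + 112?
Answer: √10302 ≈ 101.50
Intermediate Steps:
x(v) = 112 + v² + 52*v
√(-11935 + x(125)) = √(-11935 + (112 + 125² + 52*125)) = √(-11935 + (112 + 15625 + 6500)) = √(-11935 + 22237) = √10302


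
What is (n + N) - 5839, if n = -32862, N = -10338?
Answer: -49039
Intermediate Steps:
(n + N) - 5839 = (-32862 - 10338) - 5839 = -43200 - 5839 = -49039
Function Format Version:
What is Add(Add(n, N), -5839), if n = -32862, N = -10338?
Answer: -49039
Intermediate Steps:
Add(Add(n, N), -5839) = Add(Add(-32862, -10338), -5839) = Add(-43200, -5839) = -49039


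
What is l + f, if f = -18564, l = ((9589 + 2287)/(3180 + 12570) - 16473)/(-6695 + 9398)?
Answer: -395285343437/21286125 ≈ -18570.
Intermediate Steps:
l = -129718937/21286125 (l = (11876/15750 - 16473)/2703 = (11876*(1/15750) - 16473)*(1/2703) = (5938/7875 - 16473)*(1/2703) = -129718937/7875*1/2703 = -129718937/21286125 ≈ -6.0941)
l + f = -129718937/21286125 - 18564 = -395285343437/21286125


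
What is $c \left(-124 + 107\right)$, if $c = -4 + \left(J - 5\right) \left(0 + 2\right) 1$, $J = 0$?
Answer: $238$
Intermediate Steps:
$c = -14$ ($c = -4 + \left(0 - 5\right) \left(0 + 2\right) 1 = -4 + \left(-5\right) 2 \cdot 1 = -4 - 10 = -14$)
$c \left(-124 + 107\right) = - 14 \left(-124 + 107\right) = \left(-14\right) \left(-17\right) = 238$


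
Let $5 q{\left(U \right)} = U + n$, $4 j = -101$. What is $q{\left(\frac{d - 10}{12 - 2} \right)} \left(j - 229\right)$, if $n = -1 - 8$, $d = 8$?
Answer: $\frac{23391}{50} \approx 467.82$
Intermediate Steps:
$j = - \frac{101}{4}$ ($j = \frac{1}{4} \left(-101\right) = - \frac{101}{4} \approx -25.25$)
$n = -9$
$q{\left(U \right)} = - \frac{9}{5} + \frac{U}{5}$ ($q{\left(U \right)} = \frac{U - 9}{5} = \frac{-9 + U}{5} = - \frac{9}{5} + \frac{U}{5}$)
$q{\left(\frac{d - 10}{12 - 2} \right)} \left(j - 229\right) = \left(- \frac{9}{5} + \frac{\left(8 - 10\right) \frac{1}{12 - 2}}{5}\right) \left(- \frac{101}{4} - 229\right) = \left(- \frac{9}{5} + \frac{\left(-2\right) \frac{1}{10}}{5}\right) \left(- \frac{1017}{4}\right) = \left(- \frac{9}{5} + \frac{1}{5} \left(- \frac{1}{5}\right)\right) \left(- \frac{1017}{4}\right) = \left(- \frac{9}{5} - \frac{1}{25}\right) \left(- \frac{1017}{4}\right) = \left(- \frac{46}{25}\right) \left(- \frac{1017}{4}\right) = \frac{23391}{50}$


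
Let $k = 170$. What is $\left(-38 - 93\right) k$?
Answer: $-22270$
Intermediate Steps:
$\left(-38 - 93\right) k = \left(-38 - 93\right) 170 = \left(-131\right) 170 = -22270$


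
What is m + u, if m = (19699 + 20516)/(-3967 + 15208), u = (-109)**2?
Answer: 44531512/3747 ≈ 11885.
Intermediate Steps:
u = 11881
m = 13405/3747 (m = 40215/11241 = 40215*(1/11241) = 13405/3747 ≈ 3.5775)
m + u = 13405/3747 + 11881 = 44531512/3747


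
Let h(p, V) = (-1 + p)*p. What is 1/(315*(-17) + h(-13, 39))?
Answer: -1/5173 ≈ -0.00019331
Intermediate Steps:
h(p, V) = p*(-1 + p)
1/(315*(-17) + h(-13, 39)) = 1/(315*(-17) - 13*(-1 - 13)) = 1/(-5355 - 13*(-14)) = 1/(-5355 + 182) = 1/(-5173) = -1/5173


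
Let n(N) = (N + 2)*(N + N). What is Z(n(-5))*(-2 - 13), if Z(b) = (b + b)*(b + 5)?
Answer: -31500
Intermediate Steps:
n(N) = 2*N*(2 + N) (n(N) = (2 + N)*(2*N) = 2*N*(2 + N))
Z(b) = 2*b*(5 + b) (Z(b) = (2*b)*(5 + b) = 2*b*(5 + b))
Z(n(-5))*(-2 - 13) = (2*(2*(-5)*(2 - 5))*(5 + 2*(-5)*(2 - 5)))*(-2 - 13) = (2*(2*(-5)*(-3))*(5 + 2*(-5)*(-3)))*(-15) = (2*30*(5 + 30))*(-15) = (2*30*35)*(-15) = 2100*(-15) = -31500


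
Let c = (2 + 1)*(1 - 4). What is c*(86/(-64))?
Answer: 387/32 ≈ 12.094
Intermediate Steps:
c = -9 (c = 3*(-3) = -9)
c*(86/(-64)) = -774/(-64) = -774*(-1)/64 = -9*(-43/32) = 387/32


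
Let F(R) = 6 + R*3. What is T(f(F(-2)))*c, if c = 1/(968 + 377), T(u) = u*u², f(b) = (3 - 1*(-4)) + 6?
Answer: 2197/1345 ≈ 1.6335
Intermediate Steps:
F(R) = 6 + 3*R
f(b) = 13 (f(b) = (3 + 4) + 6 = 7 + 6 = 13)
T(u) = u³
c = 1/1345 ≈ 0.00074349
T(f(F(-2)))*c = 13³*(1/1345) = 2197*(1/1345) = 2197/1345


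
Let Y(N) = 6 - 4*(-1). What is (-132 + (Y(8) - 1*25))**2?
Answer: 21609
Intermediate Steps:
Y(N) = 10 (Y(N) = 6 + 4 = 10)
(-132 + (Y(8) - 1*25))**2 = (-132 + (10 - 1*25))**2 = (-132 + (10 - 25))**2 = (-132 - 15)**2 = (-147)**2 = 21609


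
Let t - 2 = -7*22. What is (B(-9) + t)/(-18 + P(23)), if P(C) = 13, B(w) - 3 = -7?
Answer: 156/5 ≈ 31.200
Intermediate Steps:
t = -152 (t = 2 - 7*22 = 2 - 154 = -152)
B(w) = -4 (B(w) = 3 - 7 = -4)
(B(-9) + t)/(-18 + P(23)) = (-4 - 152)/(-18 + 13) = -156/(-5) = -156*(-⅕) = 156/5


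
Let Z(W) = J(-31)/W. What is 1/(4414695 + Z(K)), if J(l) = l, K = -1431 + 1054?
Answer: 377/1664340046 ≈ 2.2652e-7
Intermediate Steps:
K = -377
Z(W) = -31/W
1/(4414695 + Z(K)) = 1/(4414695 - 31/(-377)) = 1/(4414695 - 31*(-1/377)) = 1/(4414695 + 31/377) = 1/(1664340046/377) = 377/1664340046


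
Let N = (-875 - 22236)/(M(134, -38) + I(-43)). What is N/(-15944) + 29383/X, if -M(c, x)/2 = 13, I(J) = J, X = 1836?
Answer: 2690238691/168320808 ≈ 15.983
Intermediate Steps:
M(c, x) = -26 (M(c, x) = -2*13 = -26)
N = 23111/69 (N = (-875 - 22236)/(-26 - 43) = -23111/(-69) = -23111*(-1/69) = 23111/69 ≈ 334.94)
N/(-15944) + 29383/X = (23111/69)/(-15944) + 29383/1836 = (23111/69)*(-1/15944) + 29383*(1/1836) = -23111/1100136 + 29383/1836 = 2690238691/168320808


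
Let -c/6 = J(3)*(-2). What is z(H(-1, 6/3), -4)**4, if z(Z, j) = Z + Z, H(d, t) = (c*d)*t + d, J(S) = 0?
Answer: 16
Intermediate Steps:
c = 0 (c = -0*(-2) = -6*0 = 0)
H(d, t) = d (H(d, t) = (0*d)*t + d = 0*t + d = 0 + d = d)
z(Z, j) = 2*Z
z(H(-1, 6/3), -4)**4 = (2*(-1))**4 = (-2)**4 = 16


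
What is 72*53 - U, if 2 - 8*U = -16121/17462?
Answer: 533028891/139696 ≈ 3815.6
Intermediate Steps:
U = 51045/139696 (U = ¼ - (-16121)/(8*17462) = ¼ - ⅛*(-16121/17462) = ¼ + 16121/139696 = 51045/139696 ≈ 0.36540)
72*53 - U = 72*53 - 1*51045/139696 = 3816 - 51045/139696 = 533028891/139696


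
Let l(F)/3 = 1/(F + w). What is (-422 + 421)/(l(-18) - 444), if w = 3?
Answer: 5/2221 ≈ 0.0022512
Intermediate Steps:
l(F) = 3/(3 + F) (l(F) = 3/(F + 3) = 3/(3 + F))
(-422 + 421)/(l(-18) - 444) = (-422 + 421)/(3/(3 - 18) - 444) = -1/(3/(-15) - 444) = -1/(3*(-1/15) - 444) = -1/(-⅕ - 444) = -1/(-2221/5) = -1*(-5/2221) = 5/2221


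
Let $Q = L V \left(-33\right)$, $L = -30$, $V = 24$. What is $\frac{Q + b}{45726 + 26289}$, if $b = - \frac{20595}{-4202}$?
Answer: $\frac{6657341}{20173802} \approx 0.33$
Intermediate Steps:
$b = \frac{20595}{4202}$ ($b = \left(-20595\right) \left(- \frac{1}{4202}\right) = \frac{20595}{4202} \approx 4.9012$)
$Q = 23760$ ($Q = \left(-30\right) 24 \left(-33\right) = \left(-720\right) \left(-33\right) = 23760$)
$\frac{Q + b}{45726 + 26289} = \frac{23760 + \frac{20595}{4202}}{45726 + 26289} = \frac{99860115}{4202 \cdot 72015} = \frac{99860115}{4202} \cdot \frac{1}{72015} = \frac{6657341}{20173802}$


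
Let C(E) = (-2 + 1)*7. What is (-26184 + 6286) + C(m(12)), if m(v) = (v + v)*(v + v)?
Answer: -19905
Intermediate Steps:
m(v) = 4*v**2 (m(v) = (2*v)*(2*v) = 4*v**2)
C(E) = -7 (C(E) = -1*7 = -7)
(-26184 + 6286) + C(m(12)) = (-26184 + 6286) - 7 = -19898 - 7 = -19905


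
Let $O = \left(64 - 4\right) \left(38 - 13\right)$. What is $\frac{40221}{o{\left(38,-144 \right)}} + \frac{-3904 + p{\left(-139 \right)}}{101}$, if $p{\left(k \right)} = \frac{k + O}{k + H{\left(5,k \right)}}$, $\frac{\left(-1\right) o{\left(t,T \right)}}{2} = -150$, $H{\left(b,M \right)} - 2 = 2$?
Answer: $\frac{25992869}{272700} \approx 95.317$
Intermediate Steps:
$H{\left(b,M \right)} = 4$ ($H{\left(b,M \right)} = 2 + 2 = 4$)
$o{\left(t,T \right)} = 300$ ($o{\left(t,T \right)} = \left(-2\right) \left(-150\right) = 300$)
$O = 1500$ ($O = 60 \cdot 25 = 1500$)
$p{\left(k \right)} = \frac{1500 + k}{4 + k}$ ($p{\left(k \right)} = \frac{k + 1500}{k + 4} = \frac{1500 + k}{4 + k}$)
$\frac{40221}{o{\left(38,-144 \right)}} + \frac{-3904 + p{\left(-139 \right)}}{101} = \frac{40221}{300} + \frac{-3904 + \frac{1500 - 139}{4 - 139}}{101} = 40221 \cdot \frac{1}{300} + \left(-3904 + \frac{1}{-135} \cdot 1361\right) \frac{1}{101} = \frac{13407}{100} + \left(-3904 - \frac{1361}{135}\right) \frac{1}{101} = \frac{13407}{100} - \frac{528401}{13635} = \frac{25992869}{272700}$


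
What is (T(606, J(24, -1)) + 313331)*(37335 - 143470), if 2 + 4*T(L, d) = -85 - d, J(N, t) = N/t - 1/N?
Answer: -3192356655775/96 ≈ -3.3254e+10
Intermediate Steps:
J(N, t) = -1/N + N/t
T(L, d) = -87/4 - d/4 (T(L, d) = -1/2 + (-85 - d)/4 = -1/2 + (-85/4 - d/4) = -87/4 - d/4)
(T(606, J(24, -1)) + 313331)*(37335 - 143470) = ((-87/4 - (-1/24 + 24/(-1))/4) + 313331)*(37335 - 143470) = ((-87/4 - (-1*1/24 + 24*(-1))/4) + 313331)*(-106135) = ((-87/4 - (-1/24 - 24)/4) + 313331)*(-106135) = ((-87/4 - 1/4*(-577/24)) + 313331)*(-106135) = ((-87/4 + 577/96) + 313331)*(-106135) = (-1511/96 + 313331)*(-106135) = (30078265/96)*(-106135) = -3192356655775/96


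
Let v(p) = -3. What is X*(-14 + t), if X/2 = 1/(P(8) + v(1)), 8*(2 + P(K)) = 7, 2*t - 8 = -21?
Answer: 328/33 ≈ 9.9394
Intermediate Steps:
t = -13/2 (t = 4 + (1/2)*(-21) = 4 - 21/2 = -13/2 ≈ -6.5000)
P(K) = -9/8 (P(K) = -2 + (1/8)*7 = -2 + 7/8 = -9/8)
X = -16/33 (X = 2/(-9/8 - 3) = 2/(-33/8) = 2*(-8/33) = -16/33 ≈ -0.48485)
X*(-14 + t) = -16*(-14 - 13/2)/33 = -16/33*(-41/2) = 328/33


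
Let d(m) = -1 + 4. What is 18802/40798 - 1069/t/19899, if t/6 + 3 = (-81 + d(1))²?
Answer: 6825432419983/14810386210686 ≈ 0.46085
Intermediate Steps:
d(m) = 3
t = 36486 (t = -18 + 6*(-81 + 3)² = -18 + 6*(-78)² = -18 + 6*6084 = -18 + 36504 = 36486)
18802/40798 - 1069/t/19899 = 18802/40798 - 1069/36486/19899 = 18802*(1/40798) - 1069*1/36486*(1/19899) = 9401/20399 - 1069/36486*1/19899 = 9401/20399 - 1069/726034914 = 6825432419983/14810386210686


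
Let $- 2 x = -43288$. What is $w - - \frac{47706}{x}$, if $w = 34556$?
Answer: $\frac{373988885}{10822} \approx 34558.0$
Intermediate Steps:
$x = 21644$ ($x = \left(- \frac{1}{2}\right) \left(-43288\right) = 21644$)
$w - - \frac{47706}{x} = 34556 - - \frac{47706}{21644} = 34556 - \left(-47706\right) \frac{1}{21644} = 34556 - - \frac{23853}{10822} = 34556 + \frac{23853}{10822} = \frac{373988885}{10822}$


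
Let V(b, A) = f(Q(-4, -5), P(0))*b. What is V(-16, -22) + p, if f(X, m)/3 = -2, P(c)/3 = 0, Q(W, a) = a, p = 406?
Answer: 502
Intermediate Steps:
P(c) = 0 (P(c) = 3*0 = 0)
f(X, m) = -6 (f(X, m) = 3*(-2) = -6)
V(b, A) = -6*b
V(-16, -22) + p = -6*(-16) + 406 = 96 + 406 = 502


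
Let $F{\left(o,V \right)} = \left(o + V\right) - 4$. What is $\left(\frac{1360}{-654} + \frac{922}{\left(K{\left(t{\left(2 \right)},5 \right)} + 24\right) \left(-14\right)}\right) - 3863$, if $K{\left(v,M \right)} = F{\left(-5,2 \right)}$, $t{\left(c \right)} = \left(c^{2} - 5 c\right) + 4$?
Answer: $- \frac{150552586}{38913} \approx -3869.0$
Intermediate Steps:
$t{\left(c \right)} = 4 + c^{2} - 5 c$
$F{\left(o,V \right)} = -4 + V + o$ ($F{\left(o,V \right)} = \left(V + o\right) - 4 = -4 + V + o$)
$K{\left(v,M \right)} = -7$ ($K{\left(v,M \right)} = -4 + 2 - 5 = -7$)
$\left(\frac{1360}{-654} + \frac{922}{\left(K{\left(t{\left(2 \right)},5 \right)} + 24\right) \left(-14\right)}\right) - 3863 = \left(\frac{1360}{-654} + \frac{922}{\left(-7 + 24\right) \left(-14\right)}\right) - 3863 = \left(1360 \left(- \frac{1}{654}\right) + \frac{922}{17 \left(-14\right)}\right) - 3863 = \left(- \frac{680}{327} + \frac{922}{-238}\right) - 3863 = \left(- \frac{680}{327} + 922 \left(- \frac{1}{238}\right)\right) - 3863 = \left(- \frac{680}{327} - \frac{461}{119}\right) - 3863 = - \frac{231667}{38913} - 3863 = - \frac{150552586}{38913}$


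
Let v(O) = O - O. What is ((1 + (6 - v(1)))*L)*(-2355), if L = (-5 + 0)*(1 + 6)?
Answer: 576975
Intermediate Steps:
v(O) = 0
L = -35 (L = -5*7 = -35)
((1 + (6 - v(1)))*L)*(-2355) = ((1 + (6 - 1*0))*(-35))*(-2355) = ((1 + (6 + 0))*(-35))*(-2355) = ((1 + 6)*(-35))*(-2355) = (7*(-35))*(-2355) = -245*(-2355) = 576975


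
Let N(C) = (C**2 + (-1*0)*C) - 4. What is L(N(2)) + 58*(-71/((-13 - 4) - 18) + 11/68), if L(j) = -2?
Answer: 148797/1190 ≈ 125.04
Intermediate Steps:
N(C) = -4 + C**2 (N(C) = (C**2 + 0*C) - 4 = (C**2 + 0) - 4 = C**2 - 4 = -4 + C**2)
L(N(2)) + 58*(-71/((-13 - 4) - 18) + 11/68) = -2 + 58*(-71/((-13 - 4) - 18) + 11/68) = -2 + 58*(-71/(-17 - 18) + 11*(1/68)) = -2 + 58*(-71/(-35) + 11/68) = -2 + 58*(-71*(-1/35) + 11/68) = -2 + 58*(71/35 + 11/68) = -2 + 58*(5213/2380) = -2 + 151177/1190 = 148797/1190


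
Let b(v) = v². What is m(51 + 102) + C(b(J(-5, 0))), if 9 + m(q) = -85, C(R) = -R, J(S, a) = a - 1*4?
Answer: -110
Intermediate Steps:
J(S, a) = -4 + a (J(S, a) = a - 4 = -4 + a)
m(q) = -94 (m(q) = -9 - 85 = -94)
m(51 + 102) + C(b(J(-5, 0))) = -94 - (-4 + 0)² = -94 - 1*(-4)² = -94 - 1*16 = -94 - 16 = -110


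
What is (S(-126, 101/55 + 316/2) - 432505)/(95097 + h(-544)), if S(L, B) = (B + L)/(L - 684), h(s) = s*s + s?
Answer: -19268099611/17396284950 ≈ -1.1076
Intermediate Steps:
h(s) = s + s**2 (h(s) = s**2 + s = s + s**2)
S(L, B) = (B + L)/(-684 + L)
(S(-126, 101/55 + 316/2) - 432505)/(95097 + h(-544)) = (((101/55 + 316/2) - 126)/(-684 - 126) - 432505)/(95097 - 544*(1 - 544)) = (((101*(1/55) + 316*(1/2)) - 126)/(-810) - 432505)/(95097 - 544*(-543)) = (-((101/55 + 158) - 126)/810 - 432505)/(95097 + 295392) = (-(8791/55 - 126)/810 - 432505)/390489 = (-1/810*1861/55 - 432505)*(1/390489) = (-1861/44550 - 432505)*(1/390489) = -19268099611/44550*1/390489 = -19268099611/17396284950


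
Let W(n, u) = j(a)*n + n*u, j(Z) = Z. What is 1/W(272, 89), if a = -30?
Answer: 1/16048 ≈ 6.2313e-5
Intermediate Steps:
W(n, u) = -30*n + n*u
1/W(272, 89) = 1/(272*(-30 + 89)) = 1/(272*59) = 1/16048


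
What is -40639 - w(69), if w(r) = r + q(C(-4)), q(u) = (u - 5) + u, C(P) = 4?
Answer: -40711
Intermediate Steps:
q(u) = -5 + 2*u (q(u) = (-5 + u) + u = -5 + 2*u)
w(r) = 3 + r (w(r) = r + (-5 + 2*4) = r + (-5 + 8) = r + 3 = 3 + r)
-40639 - w(69) = -40639 - (3 + 69) = -40639 - 1*72 = -40639 - 72 = -40711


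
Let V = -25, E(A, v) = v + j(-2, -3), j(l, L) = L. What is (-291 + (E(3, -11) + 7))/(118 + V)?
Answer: -298/93 ≈ -3.2043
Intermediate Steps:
E(A, v) = -3 + v (E(A, v) = v - 3 = -3 + v)
(-291 + (E(3, -11) + 7))/(118 + V) = (-291 + ((-3 - 11) + 7))/(118 - 25) = (-291 + (-14 + 7))/93 = (-291 - 7)*(1/93) = -298*1/93 = -298/93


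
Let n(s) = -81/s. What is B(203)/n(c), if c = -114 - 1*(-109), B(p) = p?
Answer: 1015/81 ≈ 12.531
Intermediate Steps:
c = -5 (c = -114 + 109 = -5)
B(203)/n(c) = 203/((-81/(-5))) = 203/((-81*(-⅕))) = 203/(81/5) = 203*(5/81) = 1015/81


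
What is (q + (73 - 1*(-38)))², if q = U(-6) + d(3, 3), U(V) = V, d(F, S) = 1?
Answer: 11236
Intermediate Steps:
q = -5 (q = -6 + 1 = -5)
(q + (73 - 1*(-38)))² = (-5 + (73 - 1*(-38)))² = (-5 + (73 + 38))² = (-5 + 111)² = 106² = 11236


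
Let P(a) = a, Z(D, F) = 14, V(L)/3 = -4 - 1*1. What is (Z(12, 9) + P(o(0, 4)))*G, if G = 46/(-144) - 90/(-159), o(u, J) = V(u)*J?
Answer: -21643/1908 ≈ -11.343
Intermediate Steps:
V(L) = -15 (V(L) = 3*(-4 - 1*1) = 3*(-4 - 1) = 3*(-5) = -15)
o(u, J) = -15*J
G = 941/3816 (G = 46*(-1/144) - 90*(-1/159) = -23/72 + 30/53 = 941/3816 ≈ 0.24659)
(Z(12, 9) + P(o(0, 4)))*G = (14 - 15*4)*(941/3816) = (14 - 60)*(941/3816) = -46*941/3816 = -21643/1908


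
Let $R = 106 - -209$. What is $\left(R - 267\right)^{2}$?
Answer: $2304$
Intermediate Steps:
$R = 315$ ($R = 106 + 209 = 315$)
$\left(R - 267\right)^{2} = \left(315 - 267\right)^{2} = 48^{2} = 2304$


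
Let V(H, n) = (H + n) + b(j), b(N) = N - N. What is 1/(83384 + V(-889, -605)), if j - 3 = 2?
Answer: 1/81890 ≈ 1.2212e-5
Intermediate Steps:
j = 5 (j = 3 + 2 = 5)
b(N) = 0
V(H, n) = H + n (V(H, n) = (H + n) + 0 = H + n)
1/(83384 + V(-889, -605)) = 1/(83384 + (-889 - 605)) = 1/(83384 - 1494) = 1/81890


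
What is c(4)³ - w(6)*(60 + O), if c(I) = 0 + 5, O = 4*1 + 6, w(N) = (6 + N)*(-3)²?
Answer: -7435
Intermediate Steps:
w(N) = 54 + 9*N (w(N) = (6 + N)*9 = 54 + 9*N)
O = 10 (O = 4 + 6 = 10)
c(I) = 5
c(4)³ - w(6)*(60 + O) = 5³ - (54 + 9*6)*(60 + 10) = 125 - (54 + 54)*70 = 125 - 108*70 = 125 - 1*7560 = 125 - 7560 = -7435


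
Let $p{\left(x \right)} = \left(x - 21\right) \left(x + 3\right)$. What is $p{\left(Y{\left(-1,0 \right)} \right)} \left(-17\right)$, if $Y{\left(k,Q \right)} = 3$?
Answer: $1836$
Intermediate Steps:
$p{\left(x \right)} = \left(-21 + x\right) \left(3 + x\right)$
$p{\left(Y{\left(-1,0 \right)} \right)} \left(-17\right) = \left(-63 + 3^{2} - 54\right) \left(-17\right) = \left(-63 + 9 - 54\right) \left(-17\right) = \left(-108\right) \left(-17\right) = 1836$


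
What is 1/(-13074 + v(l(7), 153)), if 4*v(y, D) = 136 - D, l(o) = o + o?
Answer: -4/52313 ≈ -7.6463e-5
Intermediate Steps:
l(o) = 2*o
v(y, D) = 34 - D/4 (v(y, D) = (136 - D)/4 = 34 - D/4)
1/(-13074 + v(l(7), 153)) = 1/(-13074 + (34 - 1/4*153)) = 1/(-13074 + (34 - 153/4)) = 1/(-13074 - 17/4) = 1/(-52313/4) = -4/52313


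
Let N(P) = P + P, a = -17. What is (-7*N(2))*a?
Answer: 476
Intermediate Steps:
N(P) = 2*P
(-7*N(2))*a = -14*2*(-17) = -7*4*(-17) = -28*(-17) = 476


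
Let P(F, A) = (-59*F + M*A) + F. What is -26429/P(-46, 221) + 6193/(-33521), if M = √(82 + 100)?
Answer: 61912766481/1562112121 - 307411*√182/93202 ≈ -4.8629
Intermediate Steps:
M = √182 ≈ 13.491
P(F, A) = -58*F + A*√182 (P(F, A) = (-59*F + √182*A) + F = (-59*F + A*√182) + F = -58*F + A*√182)
-26429/P(-46, 221) + 6193/(-33521) = -26429/(-58*(-46) + 221*√182) + 6193/(-33521) = -26429/(2668 + 221*√182) + 6193*(-1/33521) = -26429/(2668 + 221*√182) - 6193/33521 = -6193/33521 - 26429/(2668 + 221*√182)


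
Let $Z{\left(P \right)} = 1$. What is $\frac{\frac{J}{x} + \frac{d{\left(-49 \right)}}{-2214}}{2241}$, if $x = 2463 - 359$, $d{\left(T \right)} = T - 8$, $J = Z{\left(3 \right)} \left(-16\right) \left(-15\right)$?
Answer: $\frac{27137}{434964654} \approx 6.2389 \cdot 10^{-5}$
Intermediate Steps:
$J = 240$ ($J = 1 \left(-16\right) \left(-15\right) = \left(-16\right) \left(-15\right) = 240$)
$d{\left(T \right)} = -8 + T$ ($d{\left(T \right)} = T - 8 = -8 + T$)
$x = 2104$ ($x = 2463 - 359 = 2104$)
$\frac{\frac{J}{x} + \frac{d{\left(-49 \right)}}{-2214}}{2241} = \frac{\frac{240}{2104} + \frac{-8 - 49}{-2214}}{2241} = \left(240 \cdot \frac{1}{2104} - - \frac{19}{738}\right) \frac{1}{2241} = \left(\frac{30}{263} + \frac{19}{738}\right) \frac{1}{2241} = \frac{27137}{194094} \cdot \frac{1}{2241} = \frac{27137}{434964654}$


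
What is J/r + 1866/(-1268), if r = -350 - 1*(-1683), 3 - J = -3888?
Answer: 1223205/845122 ≈ 1.4474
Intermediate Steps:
J = 3891 (J = 3 - 1*(-3888) = 3 + 3888 = 3891)
r = 1333 (r = -350 + 1683 = 1333)
J/r + 1866/(-1268) = 3891/1333 + 1866/(-1268) = 3891*(1/1333) + 1866*(-1/1268) = 3891/1333 - 933/634 = 1223205/845122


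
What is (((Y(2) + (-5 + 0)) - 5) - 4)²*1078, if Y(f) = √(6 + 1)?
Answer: 218834 - 30184*√7 ≈ 1.3897e+5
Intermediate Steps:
Y(f) = √7
(((Y(2) + (-5 + 0)) - 5) - 4)²*1078 = (((√7 + (-5 + 0)) - 5) - 4)²*1078 = (((√7 - 5) - 5) - 4)²*1078 = (((-5 + √7) - 5) - 4)²*1078 = ((-10 + √7) - 4)²*1078 = (-14 + √7)²*1078 = 1078*(-14 + √7)²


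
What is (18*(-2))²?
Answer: 1296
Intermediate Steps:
(18*(-2))² = (-36)² = 1296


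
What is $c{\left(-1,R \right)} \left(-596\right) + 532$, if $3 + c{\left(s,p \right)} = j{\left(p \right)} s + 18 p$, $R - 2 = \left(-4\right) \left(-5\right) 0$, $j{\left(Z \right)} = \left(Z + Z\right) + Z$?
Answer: $-15560$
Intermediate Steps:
$j{\left(Z \right)} = 3 Z$ ($j{\left(Z \right)} = 2 Z + Z = 3 Z$)
$R = 2$ ($R = 2 + \left(-4\right) \left(-5\right) 0 = 2 + 20 \cdot 0 = 2 + 0 = 2$)
$c{\left(s,p \right)} = -3 + 18 p + 3 p s$ ($c{\left(s,p \right)} = -3 + \left(3 p s + 18 p\right) = -3 + \left(18 p + 3 p s\right) = -3 + 18 p + 3 p s$)
$c{\left(-1,R \right)} \left(-596\right) + 532 = \left(-3 + 18 \cdot 2 + 3 \cdot 2 \left(-1\right)\right) \left(-596\right) + 532 = \left(-3 + 36 - 6\right) \left(-596\right) + 532 = 27 \left(-596\right) + 532 = -16092 + 532 = -15560$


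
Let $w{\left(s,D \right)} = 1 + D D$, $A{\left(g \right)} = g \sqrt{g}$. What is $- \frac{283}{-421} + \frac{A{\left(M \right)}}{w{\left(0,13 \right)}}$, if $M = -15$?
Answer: $\frac{283}{421} - \frac{3 i \sqrt{15}}{34} \approx 0.67221 - 0.34173 i$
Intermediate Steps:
$A{\left(g \right)} = g^{\frac{3}{2}}$
$w{\left(s,D \right)} = 1 + D^{2}$
$- \frac{283}{-421} + \frac{A{\left(M \right)}}{w{\left(0,13 \right)}} = - \frac{283}{-421} + \frac{\left(-15\right)^{\frac{3}{2}}}{1 + 13^{2}} = \left(-283\right) \left(- \frac{1}{421}\right) + \frac{\left(-15\right) i \sqrt{15}}{1 + 169} = \frac{283}{421} + \frac{\left(-15\right) i \sqrt{15}}{170} = \frac{283}{421} + - 15 i \sqrt{15} \cdot \frac{1}{170} = \frac{283}{421} - \frac{3 i \sqrt{15}}{34}$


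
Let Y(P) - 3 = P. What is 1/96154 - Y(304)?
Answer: -29519277/96154 ≈ -307.00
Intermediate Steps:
Y(P) = 3 + P
1/96154 - Y(304) = 1/96154 - (3 + 304) = 1/96154 - 1*307 = 1/96154 - 307 = -29519277/96154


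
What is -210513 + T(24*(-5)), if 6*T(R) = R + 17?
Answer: -1263181/6 ≈ -2.1053e+5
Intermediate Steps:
T(R) = 17/6 + R/6 (T(R) = (R + 17)/6 = (17 + R)/6 = 17/6 + R/6)
-210513 + T(24*(-5)) = -210513 + (17/6 + (24*(-5))/6) = -210513 + (17/6 + (⅙)*(-120)) = -210513 + (17/6 - 20) = -210513 - 103/6 = -1263181/6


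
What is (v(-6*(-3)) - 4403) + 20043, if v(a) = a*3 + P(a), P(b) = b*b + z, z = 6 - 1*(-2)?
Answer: 16026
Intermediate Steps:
z = 8 (z = 6 + 2 = 8)
P(b) = 8 + b² (P(b) = b*b + 8 = b² + 8 = 8 + b²)
v(a) = 8 + a² + 3*a (v(a) = a*3 + (8 + a²) = 3*a + (8 + a²) = 8 + a² + 3*a)
(v(-6*(-3)) - 4403) + 20043 = ((8 + (-6*(-3))² + 3*(-6*(-3))) - 4403) + 20043 = ((8 + 18² + 3*18) - 4403) + 20043 = ((8 + 324 + 54) - 4403) + 20043 = (386 - 4403) + 20043 = -4017 + 20043 = 16026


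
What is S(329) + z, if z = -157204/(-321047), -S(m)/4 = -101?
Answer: 129860192/321047 ≈ 404.49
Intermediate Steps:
S(m) = 404 (S(m) = -4*(-101) = 404)
z = 157204/321047 (z = -157204*(-1/321047) = 157204/321047 ≈ 0.48966)
S(329) + z = 404 + 157204/321047 = 129860192/321047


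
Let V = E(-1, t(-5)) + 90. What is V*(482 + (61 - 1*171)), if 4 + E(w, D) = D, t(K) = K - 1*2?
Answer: 29388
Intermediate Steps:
t(K) = -2 + K (t(K) = K - 2 = -2 + K)
E(w, D) = -4 + D
V = 79 (V = (-4 + (-2 - 5)) + 90 = (-4 - 7) + 90 = -11 + 90 = 79)
V*(482 + (61 - 1*171)) = 79*(482 + (61 - 1*171)) = 79*(482 + (61 - 171)) = 79*(482 - 110) = 79*372 = 29388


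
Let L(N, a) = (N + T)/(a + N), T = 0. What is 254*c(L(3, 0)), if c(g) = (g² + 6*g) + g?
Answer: 2032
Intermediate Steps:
L(N, a) = N/(N + a) (L(N, a) = (N + 0)/(a + N) = N/(N + a))
c(g) = g² + 7*g
254*c(L(3, 0)) = 254*((3/(3 + 0))*(7 + 3/(3 + 0))) = 254*((3/3)*(7 + 3/3)) = 254*((3*(⅓))*(7 + 3*(⅓))) = 254*(1*(7 + 1)) = 254*(1*8) = 254*8 = 2032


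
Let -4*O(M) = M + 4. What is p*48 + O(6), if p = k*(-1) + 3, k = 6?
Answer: -293/2 ≈ -146.50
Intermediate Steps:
O(M) = -1 - M/4 (O(M) = -(M + 4)/4 = -(4 + M)/4 = -1 - M/4)
p = -3 (p = 6*(-1) + 3 = -6 + 3 = -3)
p*48 + O(6) = -3*48 + (-1 - ¼*6) = -144 + (-1 - 3/2) = -144 - 5/2 = -293/2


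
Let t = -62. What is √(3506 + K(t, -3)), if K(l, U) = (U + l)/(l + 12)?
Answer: 9*√4330/10 ≈ 59.222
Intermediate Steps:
K(l, U) = (U + l)/(12 + l)
√(3506 + K(t, -3)) = √(3506 + (-3 - 62)/(12 - 62)) = √(3506 - 65/(-50)) = √(3506 - 1/50*(-65)) = √(3506 + 13/10) = √(35073/10) = 9*√4330/10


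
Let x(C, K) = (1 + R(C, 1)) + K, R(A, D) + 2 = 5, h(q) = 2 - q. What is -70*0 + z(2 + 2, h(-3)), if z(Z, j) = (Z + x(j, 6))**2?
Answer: 196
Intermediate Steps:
R(A, D) = 3 (R(A, D) = -2 + 5 = 3)
x(C, K) = 4 + K (x(C, K) = (1 + 3) + K = 4 + K)
z(Z, j) = (10 + Z)**2 (z(Z, j) = (Z + (4 + 6))**2 = (Z + 10)**2 = (10 + Z)**2)
-70*0 + z(2 + 2, h(-3)) = -70*0 + (10 + (2 + 2))**2 = 0 + (10 + 4)**2 = 0 + 14**2 = 0 + 196 = 196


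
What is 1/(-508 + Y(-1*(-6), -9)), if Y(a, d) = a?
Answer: -1/502 ≈ -0.0019920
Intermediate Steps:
1/(-508 + Y(-1*(-6), -9)) = 1/(-508 - 1*(-6)) = 1/(-508 + 6) = 1/(-502) = -1/502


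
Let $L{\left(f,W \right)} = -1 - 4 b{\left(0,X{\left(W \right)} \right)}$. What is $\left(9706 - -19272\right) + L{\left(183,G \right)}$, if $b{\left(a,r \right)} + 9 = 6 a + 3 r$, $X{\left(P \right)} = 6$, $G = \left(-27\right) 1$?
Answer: $28941$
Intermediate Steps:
$G = -27$
$b{\left(a,r \right)} = -9 + 3 r + 6 a$ ($b{\left(a,r \right)} = -9 + \left(6 a + 3 r\right) = -9 + \left(3 r + 6 a\right) = -9 + 3 r + 6 a$)
$L{\left(f,W \right)} = -37$ ($L{\left(f,W \right)} = -1 - 4 \left(-9 + 3 \cdot 6 + 6 \cdot 0\right) = -1 - 4 \left(-9 + 18 + 0\right) = -1 - 36 = -37$)
$\left(9706 - -19272\right) + L{\left(183,G \right)} = \left(9706 - -19272\right) - 37 = \left(9706 + 19272\right) - 37 = 28978 - 37 = 28941$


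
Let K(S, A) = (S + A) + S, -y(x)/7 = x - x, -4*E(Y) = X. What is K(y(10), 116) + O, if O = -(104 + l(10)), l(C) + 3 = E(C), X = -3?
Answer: 57/4 ≈ 14.250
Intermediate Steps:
E(Y) = ¾ (E(Y) = -¼*(-3) = ¾)
l(C) = -9/4 (l(C) = -3 + ¾ = -9/4)
y(x) = 0 (y(x) = -7*(x - x) = -7*0 = 0)
K(S, A) = A + 2*S (K(S, A) = (A + S) + S = A + 2*S)
O = -407/4 (O = -(104 - 9/4) = -1*407/4 = -407/4 ≈ -101.75)
K(y(10), 116) + O = (116 + 2*0) - 407/4 = (116 + 0) - 407/4 = 116 - 407/4 = 57/4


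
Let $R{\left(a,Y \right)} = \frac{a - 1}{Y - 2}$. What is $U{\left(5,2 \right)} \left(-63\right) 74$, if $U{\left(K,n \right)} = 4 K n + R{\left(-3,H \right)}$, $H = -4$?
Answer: $-189588$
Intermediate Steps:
$R{\left(a,Y \right)} = \frac{-1 + a}{-2 + Y}$
$U{\left(K,n \right)} = \frac{2}{3} + 4 K n$ ($U{\left(K,n \right)} = 4 K n + \frac{-1 - 3}{-2 - 4} = 4 K n + \frac{1}{-6} \left(-4\right) = 4 K n - - \frac{2}{3} = 4 K n + \frac{2}{3} = \frac{2}{3} + 4 K n$)
$U{\left(5,2 \right)} \left(-63\right) 74 = \left(\frac{2}{3} + 4 \cdot 5 \cdot 2\right) \left(-63\right) 74 = \left(\frac{2}{3} + 40\right) \left(-63\right) 74 = \frac{122}{3} \left(-63\right) 74 = \left(-2562\right) 74 = -189588$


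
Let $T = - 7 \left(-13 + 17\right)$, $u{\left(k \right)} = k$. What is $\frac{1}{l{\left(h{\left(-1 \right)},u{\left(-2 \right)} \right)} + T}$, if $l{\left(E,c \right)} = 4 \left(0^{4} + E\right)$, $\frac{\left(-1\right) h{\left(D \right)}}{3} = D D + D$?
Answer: $- \frac{1}{28} \approx -0.035714$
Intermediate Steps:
$h{\left(D \right)} = - 3 D - 3 D^{2}$ ($h{\left(D \right)} = - 3 \left(D D + D\right) = - 3 \left(D^{2} + D\right) = - 3 \left(D + D^{2}\right) = - 3 D - 3 D^{2}$)
$l{\left(E,c \right)} = 4 E$ ($l{\left(E,c \right)} = 4 \left(0 + E\right) = 4 E$)
$T = -28$ ($T = \left(-7\right) 4 = -28$)
$\frac{1}{l{\left(h{\left(-1 \right)},u{\left(-2 \right)} \right)} + T} = \frac{1}{4 \left(\left(-3\right) \left(-1\right) \left(1 - 1\right)\right) - 28} = \frac{1}{4 \left(\left(-3\right) \left(-1\right) 0\right) - 28} = \frac{1}{4 \cdot 0 - 28} = \frac{1}{0 - 28} = \frac{1}{-28} = - \frac{1}{28}$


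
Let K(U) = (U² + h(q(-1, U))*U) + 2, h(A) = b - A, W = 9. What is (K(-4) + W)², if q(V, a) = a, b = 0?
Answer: 121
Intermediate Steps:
h(A) = -A (h(A) = 0 - A = -A)
K(U) = 2 (K(U) = (U² + (-U)*U) + 2 = (U² - U²) + 2 = 0 + 2 = 2)
(K(-4) + W)² = (2 + 9)² = 11² = 121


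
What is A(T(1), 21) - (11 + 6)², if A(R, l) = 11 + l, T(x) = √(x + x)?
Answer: -257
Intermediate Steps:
T(x) = √2*√x (T(x) = √(2*x) = √2*√x)
A(T(1), 21) - (11 + 6)² = (11 + 21) - (11 + 6)² = 32 - 1*17² = 32 - 1*289 = 32 - 289 = -257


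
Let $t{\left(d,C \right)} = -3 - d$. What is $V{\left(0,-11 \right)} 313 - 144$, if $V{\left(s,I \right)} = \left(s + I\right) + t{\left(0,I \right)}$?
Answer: $-4526$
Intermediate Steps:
$V{\left(s,I \right)} = -3 + I + s$ ($V{\left(s,I \right)} = \left(s + I\right) - 3 = \left(I + s\right) + \left(-3 + 0\right) = \left(I + s\right) - 3 = -3 + I + s$)
$V{\left(0,-11 \right)} 313 - 144 = \left(-3 - 11 + 0\right) 313 - 144 = \left(-14\right) 313 - 144 = -4382 - 144 = -4526$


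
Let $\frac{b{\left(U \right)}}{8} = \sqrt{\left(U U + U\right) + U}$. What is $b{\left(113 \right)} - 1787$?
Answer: $-1787 + 8 \sqrt{12995} \approx -875.04$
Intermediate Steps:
$b{\left(U \right)} = 8 \sqrt{U^{2} + 2 U}$ ($b{\left(U \right)} = 8 \sqrt{\left(U U + U\right) + U} = 8 \sqrt{\left(U^{2} + U\right) + U} = 8 \sqrt{\left(U + U^{2}\right) + U} = 8 \sqrt{U^{2} + 2 U}$)
$b{\left(113 \right)} - 1787 = 8 \sqrt{113 \left(2 + 113\right)} - 1787 = 8 \sqrt{113 \cdot 115} - 1787 = 8 \sqrt{12995} - 1787 = -1787 + 8 \sqrt{12995}$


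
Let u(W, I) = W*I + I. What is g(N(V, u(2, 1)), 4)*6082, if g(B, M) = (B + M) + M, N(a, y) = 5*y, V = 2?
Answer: 139886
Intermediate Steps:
u(W, I) = I + I*W (u(W, I) = I*W + I = I + I*W)
g(B, M) = B + 2*M
g(N(V, u(2, 1)), 4)*6082 = (5*(1*(1 + 2)) + 2*4)*6082 = (5*(1*3) + 8)*6082 = (5*3 + 8)*6082 = (15 + 8)*6082 = 23*6082 = 139886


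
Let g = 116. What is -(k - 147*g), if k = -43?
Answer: 17095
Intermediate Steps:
-(k - 147*g) = -(-43 - 147*116) = -(-43 - 17052) = -1*(-17095) = 17095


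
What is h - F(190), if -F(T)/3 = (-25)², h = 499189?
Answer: 501064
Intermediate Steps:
F(T) = -1875 (F(T) = -3*(-25)² = -3*625 = -1875)
h - F(190) = 499189 - 1*(-1875) = 499189 + 1875 = 501064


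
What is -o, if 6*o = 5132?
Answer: -2566/3 ≈ -855.33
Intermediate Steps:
o = 2566/3 (o = (⅙)*5132 = 2566/3 ≈ 855.33)
-o = -1*2566/3 = -2566/3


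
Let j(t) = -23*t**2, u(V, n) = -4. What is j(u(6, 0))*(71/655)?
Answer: -26128/655 ≈ -39.890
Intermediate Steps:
j(u(6, 0))*(71/655) = (-23*(-4)**2)*(71/655) = (-23*16)*(71*(1/655)) = -368*71/655 = -26128/655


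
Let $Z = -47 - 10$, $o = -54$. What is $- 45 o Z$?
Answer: $-138510$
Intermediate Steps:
$Z = -57$ ($Z = -47 - 10 = -57$)
$- 45 o Z = \left(-45\right) \left(-54\right) \left(-57\right) = 2430 \left(-57\right) = -138510$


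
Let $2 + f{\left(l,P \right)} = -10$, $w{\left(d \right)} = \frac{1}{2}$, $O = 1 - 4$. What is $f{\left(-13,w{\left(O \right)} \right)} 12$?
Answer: $-144$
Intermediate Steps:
$O = -3$
$w{\left(d \right)} = \frac{1}{2}$
$f{\left(l,P \right)} = -12$ ($f{\left(l,P \right)} = -2 - 10 = -12$)
$f{\left(-13,w{\left(O \right)} \right)} 12 = \left(-12\right) 12 = -144$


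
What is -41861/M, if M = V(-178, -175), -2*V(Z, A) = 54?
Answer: 41861/27 ≈ 1550.4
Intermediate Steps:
V(Z, A) = -27 (V(Z, A) = -1/2*54 = -27)
M = -27
-41861/M = -41861/(-27) = -41861*(-1/27) = 41861/27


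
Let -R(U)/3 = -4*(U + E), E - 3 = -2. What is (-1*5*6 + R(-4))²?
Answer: 4356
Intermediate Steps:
E = 1 (E = 3 - 2 = 1)
R(U) = 12 + 12*U (R(U) = -(-12)*(U + 1) = -(-12)*(1 + U) = -3*(-4 - 4*U) = 12 + 12*U)
(-1*5*6 + R(-4))² = (-1*5*6 + (12 + 12*(-4)))² = (-5*6 + (12 - 48))² = (-30 - 36)² = (-66)² = 4356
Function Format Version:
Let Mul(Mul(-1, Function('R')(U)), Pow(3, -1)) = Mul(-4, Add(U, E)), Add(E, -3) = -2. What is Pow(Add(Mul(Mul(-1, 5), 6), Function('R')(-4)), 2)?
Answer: 4356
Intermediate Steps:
E = 1 (E = Add(3, -2) = 1)
Function('R')(U) = Add(12, Mul(12, U)) (Function('R')(U) = Mul(-3, Mul(-4, Add(U, 1))) = Mul(-3, Mul(-4, Add(1, U))) = Mul(-3, Add(-4, Mul(-4, U))) = Add(12, Mul(12, U)))
Pow(Add(Mul(Mul(-1, 5), 6), Function('R')(-4)), 2) = Pow(Add(Mul(Mul(-1, 5), 6), Add(12, Mul(12, -4))), 2) = Pow(Add(Mul(-5, 6), Add(12, -48)), 2) = Pow(Add(-30, -36), 2) = Pow(-66, 2) = 4356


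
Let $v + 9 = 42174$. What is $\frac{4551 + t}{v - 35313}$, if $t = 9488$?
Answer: $\frac{14039}{6852} \approx 2.0489$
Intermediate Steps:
$v = 42165$ ($v = -9 + 42174 = 42165$)
$\frac{4551 + t}{v - 35313} = \frac{4551 + 9488}{42165 - 35313} = \frac{14039}{6852}$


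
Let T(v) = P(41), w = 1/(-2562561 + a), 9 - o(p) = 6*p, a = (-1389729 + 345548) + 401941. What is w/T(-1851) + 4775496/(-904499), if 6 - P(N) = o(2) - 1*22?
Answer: -474439945949675/89860918290669 ≈ -5.2797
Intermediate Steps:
a = -642240 (a = -1044181 + 401941 = -642240)
o(p) = 9 - 6*p
P(N) = 31 (P(N) = 6 - ((9 - 6*2) - 1*22) = 6 - ((9 - 12) - 22) = 6 - (-3 - 22) = 6 - 1*(-25) = 6 + 25 = 31)
w = -1/3204801 (w = 1/(-2562561 - 642240) = 1/(-3204801) = -1/3204801 ≈ -3.1203e-7)
T(v) = 31
w/T(-1851) + 4775496/(-904499) = -1/3204801/31 + 4775496/(-904499) = -1/3204801*1/31 + 4775496*(-1/904499) = -1/99348831 - 4775496/904499 = -474439945949675/89860918290669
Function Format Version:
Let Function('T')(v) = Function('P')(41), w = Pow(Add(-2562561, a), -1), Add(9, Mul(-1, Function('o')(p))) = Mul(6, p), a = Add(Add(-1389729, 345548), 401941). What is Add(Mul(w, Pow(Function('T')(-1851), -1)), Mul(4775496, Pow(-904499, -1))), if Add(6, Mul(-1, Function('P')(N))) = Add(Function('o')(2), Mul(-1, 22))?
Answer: Rational(-474439945949675, 89860918290669) ≈ -5.2797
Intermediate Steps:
a = -642240 (a = Add(-1044181, 401941) = -642240)
Function('o')(p) = Add(9, Mul(-6, p)) (Function('o')(p) = Add(9, Mul(-1, Mul(6, p))) = Add(9, Mul(-6, p)))
Function('P')(N) = 31 (Function('P')(N) = Add(6, Mul(-1, Add(Add(9, Mul(-6, 2)), Mul(-1, 22)))) = Add(6, Mul(-1, Add(Add(9, -12), -22))) = Add(6, Mul(-1, Add(-3, -22))) = Add(6, Mul(-1, -25)) = Add(6, 25) = 31)
w = Rational(-1, 3204801) (w = Pow(Add(-2562561, -642240), -1) = Pow(-3204801, -1) = Rational(-1, 3204801) ≈ -3.1203e-7)
Function('T')(v) = 31
Add(Mul(w, Pow(Function('T')(-1851), -1)), Mul(4775496, Pow(-904499, -1))) = Add(Mul(Rational(-1, 3204801), Pow(31, -1)), Mul(4775496, Pow(-904499, -1))) = Add(Mul(Rational(-1, 3204801), Rational(1, 31)), Mul(4775496, Rational(-1, 904499))) = Add(Rational(-1, 99348831), Rational(-4775496, 904499)) = Rational(-474439945949675, 89860918290669)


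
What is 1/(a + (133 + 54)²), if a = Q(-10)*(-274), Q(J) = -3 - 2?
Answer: 1/36339 ≈ 2.7519e-5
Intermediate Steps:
Q(J) = -5
a = 1370 (a = -5*(-274) = 1370)
1/(a + (133 + 54)²) = 1/(1370 + (133 + 54)²) = 1/(1370 + 187²) = 1/(1370 + 34969) = 1/36339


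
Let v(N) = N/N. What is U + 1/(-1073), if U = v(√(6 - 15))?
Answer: 1072/1073 ≈ 0.99907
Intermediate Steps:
v(N) = 1
U = 1
U + 1/(-1073) = 1 + 1/(-1073) = 1 - 1/1073 = 1072/1073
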